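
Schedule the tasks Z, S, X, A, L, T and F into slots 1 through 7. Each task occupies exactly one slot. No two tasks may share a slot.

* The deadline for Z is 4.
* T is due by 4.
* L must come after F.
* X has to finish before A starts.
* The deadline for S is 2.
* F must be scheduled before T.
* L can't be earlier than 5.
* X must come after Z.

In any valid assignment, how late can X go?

Precedence pushes X to at least 2; downstream work caps X at 6.
X at 6 is achievable: T in 4, F in 3, L in 5, X in 6, A in 7, Z in 2, S in 1.

6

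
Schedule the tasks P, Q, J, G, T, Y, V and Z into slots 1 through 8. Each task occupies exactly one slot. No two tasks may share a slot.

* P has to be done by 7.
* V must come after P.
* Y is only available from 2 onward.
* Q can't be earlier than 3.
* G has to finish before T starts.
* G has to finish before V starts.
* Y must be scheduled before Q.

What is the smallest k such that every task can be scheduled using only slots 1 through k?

8 slots

The precedence chain requires at least 2 distinct slots.
With at most 1 per slot and 8 tasks, at least 8 slots are needed.
Q can't be placed before 3, so the schedule must run through at least slot 3.
8 works (last occupied slot: 8): for example Y in 2; T in 6; Z in 8; P in 1; Q in 3; J in 7; G in 4; V in 5.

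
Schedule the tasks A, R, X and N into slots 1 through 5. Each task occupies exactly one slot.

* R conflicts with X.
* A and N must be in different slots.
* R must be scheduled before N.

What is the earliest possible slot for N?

2

Precedence pushes N to at least 2.
N at 2 is achievable: A=1, X=2, R=1, N=2.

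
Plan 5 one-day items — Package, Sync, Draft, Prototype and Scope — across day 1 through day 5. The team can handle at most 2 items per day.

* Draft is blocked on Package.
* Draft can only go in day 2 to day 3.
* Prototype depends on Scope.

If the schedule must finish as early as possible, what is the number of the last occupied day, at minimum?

day 3

The precedence chain requires at least 2 distinct days.
With at most 2 per day and 5 tasks, at least 3 days are needed.
3 works (last occupied day: day 3): for example Sync -> day 3; Package -> day 1; Scope -> day 1; Draft -> day 2; Prototype -> day 2.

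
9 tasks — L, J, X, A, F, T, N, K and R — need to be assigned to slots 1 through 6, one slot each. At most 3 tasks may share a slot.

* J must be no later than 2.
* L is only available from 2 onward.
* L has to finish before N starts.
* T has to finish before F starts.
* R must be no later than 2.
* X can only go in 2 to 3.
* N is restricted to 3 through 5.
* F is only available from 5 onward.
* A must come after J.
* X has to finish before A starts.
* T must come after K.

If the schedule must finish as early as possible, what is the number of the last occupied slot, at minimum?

The precedence chain requires at least 3 distinct slots.
With at most 3 per slot and 9 tasks, at least 3 slots are needed.
F can't be placed before 5, so the schedule must run through at least slot 5.
5 works (last occupied slot: 5): for example F in 5, A in 3, J in 1, N in 3, T in 2, L in 2, K in 1, X in 2, R in 1.

slot 5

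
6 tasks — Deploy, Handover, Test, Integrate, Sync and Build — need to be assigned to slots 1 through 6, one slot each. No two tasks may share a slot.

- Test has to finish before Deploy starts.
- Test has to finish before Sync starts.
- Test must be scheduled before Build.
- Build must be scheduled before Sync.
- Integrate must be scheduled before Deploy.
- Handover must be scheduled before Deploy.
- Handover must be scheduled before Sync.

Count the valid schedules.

33

Splitting on Deploy: it can be 4 (6), 5 (12), 6 (15). Listing each branch's schedules as (Handover, Test, Integrate, Sync, Build):
Deploy=4: (1,2,3,6,5) (1,3,2,6,5) (2,1,3,6,5) (2,3,1,6,5) (3,1,2,6,5) (3,2,1,6,5) — 6.
Deploy=5: (1,2,3,6,4) (1,2,4,6,3) (1,3,2,6,4) (2,1,3,6,4) (2,1,4,6,3) (2,3,1,6,4) (3,1,2,6,4) (3,1,4,6,2) (3,2,1,6,4) (4,1,2,6,3) (4,1,3,6,2) (4,2,1,6,3) — 12.
Deploy=6: (1,2,3,5,4) (1,2,4,5,3) (1,2,5,4,3) (1,3,2,5,4) (2,1,3,5,4) (2,1,4,5,3) (2,1,5,4,3) (2,3,1,5,4) (3,1,2,5,4) (3,1,4,5,2) (3,1,5,4,2) (3,2,1,5,4) (4,1,2,5,3) (4,1,3,5,2) (4,2,1,5,3) — 15.
Summing: 6 + 12 + 15 = 33.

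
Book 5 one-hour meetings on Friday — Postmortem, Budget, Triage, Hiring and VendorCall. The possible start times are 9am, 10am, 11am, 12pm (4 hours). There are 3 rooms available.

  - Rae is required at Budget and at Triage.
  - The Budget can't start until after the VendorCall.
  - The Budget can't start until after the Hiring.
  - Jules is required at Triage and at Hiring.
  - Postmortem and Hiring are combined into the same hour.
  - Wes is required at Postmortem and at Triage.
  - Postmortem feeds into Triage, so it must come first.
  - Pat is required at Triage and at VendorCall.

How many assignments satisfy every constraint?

Splitting on Postmortem: it can be 9am (9), 10am (4). Listing each branch's schedules as (Budget, Triage, Hiring, VendorCall):
Postmortem=9am: (10am,11am,9am,9am) (10am,12pm,9am,9am) (11am,10am,9am,9am) (11am,12pm,9am,9am) (11am,12pm,9am,10am) (12pm,10am,9am,9am) (12pm,10am,9am,11am) (12pm,11am,9am,9am) (12pm,11am,9am,10am) — 9.
Postmortem=10am: (11am,12pm,10am,9am) (11am,12pm,10am,10am) (12pm,11am,10am,9am) (12pm,11am,10am,10am) — 4.
Summing: 9 + 4 = 13.

13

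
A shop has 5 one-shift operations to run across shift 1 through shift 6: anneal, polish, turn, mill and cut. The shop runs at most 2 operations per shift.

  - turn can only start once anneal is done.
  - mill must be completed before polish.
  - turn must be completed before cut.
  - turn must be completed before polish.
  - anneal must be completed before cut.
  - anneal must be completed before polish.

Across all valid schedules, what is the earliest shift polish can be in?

shift 3

Precedence pushes polish to at least shift 3.
polish at shift 3 is achievable: anneal=shift 1; mill=shift 1; cut=shift 3; turn=shift 2; polish=shift 3.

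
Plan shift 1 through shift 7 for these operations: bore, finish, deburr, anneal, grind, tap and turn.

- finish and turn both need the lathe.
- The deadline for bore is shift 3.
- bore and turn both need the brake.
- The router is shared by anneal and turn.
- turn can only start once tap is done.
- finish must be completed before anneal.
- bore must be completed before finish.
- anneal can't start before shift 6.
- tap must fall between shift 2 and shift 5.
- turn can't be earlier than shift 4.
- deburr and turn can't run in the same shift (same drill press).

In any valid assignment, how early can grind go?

shift 1

grind at shift 1 is achievable: tap in shift 2, turn in shift 4, deburr in shift 1, grind in shift 1, finish in shift 2, bore in shift 1, anneal in shift 6.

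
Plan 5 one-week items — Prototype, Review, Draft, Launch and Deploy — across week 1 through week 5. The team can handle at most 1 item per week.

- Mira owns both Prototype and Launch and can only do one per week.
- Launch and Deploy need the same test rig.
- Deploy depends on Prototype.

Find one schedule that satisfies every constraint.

Prototype -> week 1; Deploy -> week 2; Review -> week 3; Draft -> week 4; Launch -> week 5

Checking: Prototype(week 1) before Deploy(week 2); Launch(week 5) != Deploy(week 2); Prototype(week 1) != Launch(week 5); max 1 per week (cap 1).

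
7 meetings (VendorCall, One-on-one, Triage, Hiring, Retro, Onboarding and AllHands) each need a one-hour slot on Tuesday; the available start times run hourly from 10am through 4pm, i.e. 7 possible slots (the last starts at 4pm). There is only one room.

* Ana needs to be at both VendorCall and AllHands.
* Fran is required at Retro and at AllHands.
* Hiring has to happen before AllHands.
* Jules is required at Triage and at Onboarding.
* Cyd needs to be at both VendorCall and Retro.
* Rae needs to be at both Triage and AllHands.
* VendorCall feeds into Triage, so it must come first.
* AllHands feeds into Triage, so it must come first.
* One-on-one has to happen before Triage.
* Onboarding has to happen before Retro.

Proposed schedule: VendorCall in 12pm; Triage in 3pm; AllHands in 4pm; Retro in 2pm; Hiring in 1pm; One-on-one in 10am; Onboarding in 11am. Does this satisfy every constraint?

No — it violates: AllHands feeds into Triage, so it must come first

Onboarding has to happen before Retro — holds.
Hiring has to happen before AllHands — holds.
Ana needs to be at both VendorCall and AllHands — holds.
One-on-one has to happen before Triage — holds.
VendorCall feeds into Triage, so it must come first — holds.
AllHands feeds into Triage, so it must come first — violated.
Rae needs to be at both Triage and AllHands — holds.
There is only one room — holds.
Fran is required at Retro and at AllHands — holds.
Jules is required at Triage and at Onboarding — holds.
Cyd needs to be at both VendorCall and Retro — holds.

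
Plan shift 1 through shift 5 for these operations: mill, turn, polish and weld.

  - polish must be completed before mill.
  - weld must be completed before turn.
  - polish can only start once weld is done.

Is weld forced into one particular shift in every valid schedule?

weld can be shift 1 (e.g. polish=shift 2, mill=shift 3, turn=shift 2, weld=shift 1) or shift 2 (e.g. mill -> shift 4, weld -> shift 2, turn -> shift 3, polish -> shift 3).

No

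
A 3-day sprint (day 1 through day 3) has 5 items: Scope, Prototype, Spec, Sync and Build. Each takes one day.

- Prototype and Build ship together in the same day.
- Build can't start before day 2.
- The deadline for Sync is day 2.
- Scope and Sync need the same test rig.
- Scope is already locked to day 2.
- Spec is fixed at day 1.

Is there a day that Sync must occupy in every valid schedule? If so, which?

day 1

Sync's window is day 1–day 2.
Scope is fixed at day 2, and Sync can't share a day with Scope.
So Sync must be day 1.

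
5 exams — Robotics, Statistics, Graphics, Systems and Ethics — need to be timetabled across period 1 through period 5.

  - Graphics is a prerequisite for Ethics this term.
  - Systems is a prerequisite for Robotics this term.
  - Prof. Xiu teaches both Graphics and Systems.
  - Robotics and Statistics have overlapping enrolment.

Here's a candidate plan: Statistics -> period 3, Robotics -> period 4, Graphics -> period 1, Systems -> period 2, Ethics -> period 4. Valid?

Systems is a prerequisite for Robotics this term — holds.
Graphics is a prerequisite for Ethics this term — holds.
Prof. Xiu teaches both Graphics and Systems — holds.
Robotics and Statistics have overlapping enrolment — holds.

Yes, all constraints hold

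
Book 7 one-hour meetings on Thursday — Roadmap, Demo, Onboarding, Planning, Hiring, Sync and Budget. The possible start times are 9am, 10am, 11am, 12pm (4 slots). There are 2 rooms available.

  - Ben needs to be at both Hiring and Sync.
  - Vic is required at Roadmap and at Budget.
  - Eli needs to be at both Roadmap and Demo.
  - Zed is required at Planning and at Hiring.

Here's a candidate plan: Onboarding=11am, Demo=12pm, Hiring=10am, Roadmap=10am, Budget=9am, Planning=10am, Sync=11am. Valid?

Vic is required at Roadmap and at Budget — holds.
Ben needs to be at both Hiring and Sync — holds.
Zed is required at Planning and at Hiring — violated.
Eli needs to be at both Roadmap and Demo — holds.
There are 2 rooms available — violated.

No. Zed is required at Planning and at Hiring is not satisfied.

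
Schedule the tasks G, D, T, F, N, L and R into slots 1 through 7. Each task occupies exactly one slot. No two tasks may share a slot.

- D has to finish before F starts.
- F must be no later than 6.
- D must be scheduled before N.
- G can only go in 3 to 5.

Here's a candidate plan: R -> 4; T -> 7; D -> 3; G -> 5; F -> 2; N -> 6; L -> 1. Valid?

D must be scheduled before N — holds.
F must be no later than 6 — holds.
G can only go in 3 to 5 — holds.
D has to finish before F starts — violated.
No two tasks may share a slot — holds.

No — it violates: D has to finish before F starts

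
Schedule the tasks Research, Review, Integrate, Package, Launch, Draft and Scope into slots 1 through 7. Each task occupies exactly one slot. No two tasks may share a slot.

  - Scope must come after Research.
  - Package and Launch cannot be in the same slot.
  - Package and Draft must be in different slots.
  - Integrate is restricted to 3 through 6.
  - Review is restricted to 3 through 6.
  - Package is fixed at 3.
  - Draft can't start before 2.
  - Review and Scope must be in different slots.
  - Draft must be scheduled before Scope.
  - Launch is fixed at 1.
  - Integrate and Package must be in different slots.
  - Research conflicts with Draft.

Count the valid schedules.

12

Splitting on Research: it can be 2 (6), 4 (2), 5 (2), 6 (2). Listing each branch's schedules as (Review, Integrate, Package, Launch, Draft, Scope):
Research=2: (4,5,3,1,6,7) (4,6,3,1,5,7) (5,4,3,1,6,7) (5,6,3,1,4,7) (6,4,3,1,5,7) (6,5,3,1,4,7) — 6.
Research=4: (5,6,3,1,2,7) (6,5,3,1,2,7) — 2.
Research=5: (4,6,3,1,2,7) (6,4,3,1,2,7) — 2.
Research=6: (4,5,3,1,2,7) (5,4,3,1,2,7) — 2.
Summing: 6 + 2 + 2 + 2 = 12.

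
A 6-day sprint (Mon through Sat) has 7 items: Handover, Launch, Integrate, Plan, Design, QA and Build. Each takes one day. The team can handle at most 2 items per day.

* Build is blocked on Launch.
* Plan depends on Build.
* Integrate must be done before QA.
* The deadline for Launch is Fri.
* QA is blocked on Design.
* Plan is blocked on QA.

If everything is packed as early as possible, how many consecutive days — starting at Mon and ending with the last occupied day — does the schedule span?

The precedence chain requires at least 3 distinct days.
With at most 2 per day and 7 work items, at least 4 days are needed.
4 works (last occupied day: Thu): for example Handover -> Wed; QA -> Tue; Integrate -> Mon; Plan -> Thu; Build -> Wed; Launch -> Tue; Design -> Mon.

4 days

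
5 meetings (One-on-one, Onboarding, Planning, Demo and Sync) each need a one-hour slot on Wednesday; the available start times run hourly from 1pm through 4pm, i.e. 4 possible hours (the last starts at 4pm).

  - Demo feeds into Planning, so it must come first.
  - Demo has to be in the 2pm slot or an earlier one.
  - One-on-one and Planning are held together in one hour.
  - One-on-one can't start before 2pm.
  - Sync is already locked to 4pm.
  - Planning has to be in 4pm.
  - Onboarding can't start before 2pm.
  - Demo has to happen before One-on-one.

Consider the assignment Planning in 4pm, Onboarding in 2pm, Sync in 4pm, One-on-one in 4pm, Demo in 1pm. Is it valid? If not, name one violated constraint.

One-on-one can't start before 2pm — holds.
Demo has to be in the 2pm slot or an earlier one — holds.
One-on-one and Planning are held together in one hour — holds.
Demo has to happen before One-on-one — holds.
Demo feeds into Planning, so it must come first — holds.
Onboarding can't start before 2pm — holds.
Planning has to be in 4pm — holds.
Sync is already locked to 4pm — holds.

Yes, all constraints hold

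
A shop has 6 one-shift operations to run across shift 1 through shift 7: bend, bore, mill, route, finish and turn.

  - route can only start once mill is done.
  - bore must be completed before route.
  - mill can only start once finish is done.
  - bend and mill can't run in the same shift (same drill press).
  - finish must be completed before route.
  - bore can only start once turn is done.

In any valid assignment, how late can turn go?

Downstream work caps turn at shift 5.
turn at shift 5 is achievable: route=shift 7, bore=shift 6, turn=shift 5, mill=shift 2, bend=shift 1, finish=shift 1.

shift 5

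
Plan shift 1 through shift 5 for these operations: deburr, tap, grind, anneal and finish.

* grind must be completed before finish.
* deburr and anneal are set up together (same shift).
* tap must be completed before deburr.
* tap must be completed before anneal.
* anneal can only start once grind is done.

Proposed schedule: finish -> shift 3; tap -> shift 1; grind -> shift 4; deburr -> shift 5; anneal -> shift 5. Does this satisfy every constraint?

No. grind must be completed before finish is not satisfied.

tap must be completed before anneal — holds.
anneal can only start once grind is done — holds.
deburr and anneal are set up together (same shift) — holds.
grind must be completed before finish — violated.
tap must be completed before deburr — holds.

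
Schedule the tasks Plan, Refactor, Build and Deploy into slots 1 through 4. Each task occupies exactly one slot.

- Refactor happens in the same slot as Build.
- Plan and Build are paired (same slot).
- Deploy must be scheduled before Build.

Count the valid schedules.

Splitting on Plan: it can be 2 (1), 3 (2), 4 (3). Listing each branch's schedules as (Refactor, Build, Deploy):
Plan=2: (2,2,1) — 1.
Plan=3: (3,3,1) (3,3,2) — 2.
Plan=4: (4,4,1) (4,4,2) (4,4,3) — 3.
Summing: 1 + 2 + 3 = 6.

6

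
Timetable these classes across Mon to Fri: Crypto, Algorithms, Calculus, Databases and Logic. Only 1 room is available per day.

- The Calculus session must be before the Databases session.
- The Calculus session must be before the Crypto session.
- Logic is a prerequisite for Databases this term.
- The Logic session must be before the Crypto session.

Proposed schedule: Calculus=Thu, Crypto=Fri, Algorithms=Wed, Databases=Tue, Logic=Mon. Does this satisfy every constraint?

Invalid. The Calculus session must be before the Databases session.

The Calculus session must be before the Crypto session — holds.
Logic is a prerequisite for Databases this term — holds.
The Logic session must be before the Crypto session — holds.
Only 1 room is available per day — holds.
The Calculus session must be before the Databases session — violated.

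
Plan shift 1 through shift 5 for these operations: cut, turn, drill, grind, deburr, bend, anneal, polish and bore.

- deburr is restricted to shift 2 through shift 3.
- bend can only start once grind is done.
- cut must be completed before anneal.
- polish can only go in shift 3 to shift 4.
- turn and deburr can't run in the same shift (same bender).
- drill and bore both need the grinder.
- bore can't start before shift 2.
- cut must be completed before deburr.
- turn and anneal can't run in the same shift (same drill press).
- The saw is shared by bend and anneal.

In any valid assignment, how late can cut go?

shift 2

Downstream work caps cut at shift 2.
cut at shift 2 is achievable: polish -> shift 3; bore -> shift 2; deburr -> shift 3; anneal -> shift 3; drill -> shift 1; turn -> shift 1; grind -> shift 1; cut -> shift 2; bend -> shift 2.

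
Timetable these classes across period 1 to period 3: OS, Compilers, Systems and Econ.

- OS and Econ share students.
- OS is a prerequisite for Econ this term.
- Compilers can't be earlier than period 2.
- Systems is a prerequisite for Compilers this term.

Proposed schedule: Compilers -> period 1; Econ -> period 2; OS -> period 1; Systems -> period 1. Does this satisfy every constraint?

OS and Econ share students — holds.
OS is a prerequisite for Econ this term — holds.
Compilers can't be earlier than period 2 — violated.
Systems is a prerequisite for Compilers this term — violated.

Invalid. Compilers can't be earlier than period 2.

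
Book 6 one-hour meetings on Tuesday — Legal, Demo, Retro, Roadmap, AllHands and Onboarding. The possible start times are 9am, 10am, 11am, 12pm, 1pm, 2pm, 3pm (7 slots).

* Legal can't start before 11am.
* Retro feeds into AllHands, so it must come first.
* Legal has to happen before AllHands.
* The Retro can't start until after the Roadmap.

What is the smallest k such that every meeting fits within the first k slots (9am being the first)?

The precedence chain requires at least 3 distinct slots.
Propagating the time windows through the other constraints, AllHands can't land before 12pm — that is slot 4 counting from 9am — so the schedule must run through at least 4 slots.
4 works (last occupied slot: 12pm): for example Retro -> 10am, Onboarding -> 9am, Demo -> 9am, AllHands -> 12pm, Roadmap -> 9am, Legal -> 11am.

4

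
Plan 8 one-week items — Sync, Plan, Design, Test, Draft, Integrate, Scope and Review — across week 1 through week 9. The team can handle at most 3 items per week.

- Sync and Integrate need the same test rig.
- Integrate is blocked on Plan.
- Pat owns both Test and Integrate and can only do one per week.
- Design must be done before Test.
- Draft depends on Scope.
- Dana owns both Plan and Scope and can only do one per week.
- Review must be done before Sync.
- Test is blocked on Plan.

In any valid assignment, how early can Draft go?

Precedence pushes Draft to at least week 2.
Draft at week 2 is achievable: Sync -> week 2, Integrate -> week 4, Test -> week 3, Plan -> week 2, Scope -> week 1, Review -> week 1, Design -> week 1, Draft -> week 2.

week 2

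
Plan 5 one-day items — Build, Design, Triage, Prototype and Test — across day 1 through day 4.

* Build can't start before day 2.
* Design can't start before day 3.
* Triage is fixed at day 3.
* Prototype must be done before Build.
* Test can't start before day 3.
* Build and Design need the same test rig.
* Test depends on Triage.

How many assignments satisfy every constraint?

Splitting on Build: it can be day 2 (2), day 3 (2), day 4 (3). Listing each branch's schedules as (Design, Triage, Prototype, Test) by day number:
Build=day 2: (3,3,1,4) (4,3,1,4) — 2.
Build=day 3: (4,3,1,4) (4,3,2,4) — 2.
Build=day 4: (3,3,1,4) (3,3,2,4) (3,3,3,4) — 3.
Summing: 2 + 2 + 3 = 7.

7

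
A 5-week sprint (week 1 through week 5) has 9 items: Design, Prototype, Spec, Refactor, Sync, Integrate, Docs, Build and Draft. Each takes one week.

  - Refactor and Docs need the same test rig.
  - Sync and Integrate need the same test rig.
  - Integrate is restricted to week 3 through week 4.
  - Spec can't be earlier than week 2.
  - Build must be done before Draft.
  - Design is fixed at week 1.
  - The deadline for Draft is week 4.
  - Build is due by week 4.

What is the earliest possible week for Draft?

week 2

Precedence pushes Draft to at least week 2; Draft's own window allows nothing later than week 4.
Draft at week 2 is achievable: Docs -> week 2, Spec -> week 2, Draft -> week 2, Refactor -> week 1, Build -> week 1, Sync -> week 1, Design -> week 1, Prototype -> week 1, Integrate -> week 3.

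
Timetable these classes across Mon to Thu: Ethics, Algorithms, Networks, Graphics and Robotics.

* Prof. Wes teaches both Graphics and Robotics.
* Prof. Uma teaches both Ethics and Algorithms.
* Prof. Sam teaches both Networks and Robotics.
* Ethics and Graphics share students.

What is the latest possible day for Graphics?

Thu

Graphics at Thu is achievable: Networks -> Mon; Algorithms -> Tue; Graphics -> Thu; Robotics -> Tue; Ethics -> Mon.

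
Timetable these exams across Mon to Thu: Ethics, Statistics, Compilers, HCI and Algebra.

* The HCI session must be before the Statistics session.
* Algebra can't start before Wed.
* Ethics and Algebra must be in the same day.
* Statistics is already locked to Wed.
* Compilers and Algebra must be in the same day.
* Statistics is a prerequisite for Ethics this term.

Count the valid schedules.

Enumerating: Ethics -> Thu; Compilers -> Thu; Statistics -> Wed; HCI -> Mon; Algebra -> Thu | HCI -> Tue, Compilers -> Thu, Algebra -> Thu, Statistics -> Wed, Ethics -> Thu.

2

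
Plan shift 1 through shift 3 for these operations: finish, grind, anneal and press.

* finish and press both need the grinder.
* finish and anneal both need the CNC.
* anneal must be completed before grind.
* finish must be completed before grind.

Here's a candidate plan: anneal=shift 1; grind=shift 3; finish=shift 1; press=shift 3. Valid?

No — it violates: finish and anneal both need the CNC

finish and anneal both need the CNC — violated.
finish must be completed before grind — holds.
finish and press both need the grinder — holds.
anneal must be completed before grind — holds.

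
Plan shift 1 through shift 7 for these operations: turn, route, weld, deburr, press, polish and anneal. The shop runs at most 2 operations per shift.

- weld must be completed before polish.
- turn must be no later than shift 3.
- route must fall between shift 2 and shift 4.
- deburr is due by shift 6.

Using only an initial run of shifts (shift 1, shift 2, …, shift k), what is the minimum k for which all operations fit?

The precedence chain requires at least 2 distinct shifts.
With at most 2 per shift and 7 operations, at least 4 shifts are needed.
4 works (last occupied shift: shift 4): for example weld=shift 1; turn=shift 1; press=shift 3; anneal=shift 4; polish=shift 2; deburr=shift 3; route=shift 2.

4 shifts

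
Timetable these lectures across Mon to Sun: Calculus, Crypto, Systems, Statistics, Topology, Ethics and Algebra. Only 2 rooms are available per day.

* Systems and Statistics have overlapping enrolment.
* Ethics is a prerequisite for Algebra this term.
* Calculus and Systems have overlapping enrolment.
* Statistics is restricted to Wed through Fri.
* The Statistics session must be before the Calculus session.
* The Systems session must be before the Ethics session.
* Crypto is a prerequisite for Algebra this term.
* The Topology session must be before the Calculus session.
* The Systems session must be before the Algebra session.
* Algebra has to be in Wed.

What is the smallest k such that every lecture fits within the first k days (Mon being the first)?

The precedence chain requires at least 3 distinct days.
With at most 2 per day and 7 lectures, at least 4 days are needed.
Propagating the time windows through the other constraints, Calculus can't land before Thu — that is day 4 counting from Mon — so the schedule must run through at least 4 days.
4 works (last occupied day: Thu): for example Algebra -> Wed, Calculus -> Thu, Statistics -> Wed, Crypto -> Mon, Systems -> Mon, Ethics -> Tue, Topology -> Tue.

4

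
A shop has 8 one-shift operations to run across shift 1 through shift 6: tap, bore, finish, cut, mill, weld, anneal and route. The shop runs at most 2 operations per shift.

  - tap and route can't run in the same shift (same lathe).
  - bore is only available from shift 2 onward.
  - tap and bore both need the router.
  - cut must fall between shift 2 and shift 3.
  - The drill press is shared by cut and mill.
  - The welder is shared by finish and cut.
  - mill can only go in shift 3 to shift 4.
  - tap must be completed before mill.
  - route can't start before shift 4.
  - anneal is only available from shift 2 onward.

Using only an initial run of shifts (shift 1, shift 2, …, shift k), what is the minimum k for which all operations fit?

4

The precedence chain requires at least 2 distinct shifts.
With at most 2 per shift and 8 operations, at least 4 shifts are needed.
route can't be placed before shift 4, so the schedule must run through at least shift 4.
4 works (last occupied shift: shift 4): for example cut=shift 2; route=shift 4; bore=shift 2; tap=shift 1; finish=shift 1; mill=shift 3; weld=shift 4; anneal=shift 3.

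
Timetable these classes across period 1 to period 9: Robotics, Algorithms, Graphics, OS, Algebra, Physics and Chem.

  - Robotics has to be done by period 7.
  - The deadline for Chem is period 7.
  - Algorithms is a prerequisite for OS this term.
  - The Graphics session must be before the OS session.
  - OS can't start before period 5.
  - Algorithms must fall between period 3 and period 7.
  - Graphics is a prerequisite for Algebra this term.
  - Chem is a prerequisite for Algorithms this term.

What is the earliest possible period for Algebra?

Precedence pushes Algebra to at least period 2.
Algebra at period 2 is achievable: Graphics=period 1; OS=period 5; Chem=period 1; Algebra=period 2; Algorithms=period 3; Robotics=period 1; Physics=period 1.

period 2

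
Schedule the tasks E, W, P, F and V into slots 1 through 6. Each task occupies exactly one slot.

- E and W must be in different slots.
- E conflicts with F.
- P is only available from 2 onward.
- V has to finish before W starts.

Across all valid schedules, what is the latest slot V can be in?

Downstream work caps V at 5.
V at 5 is achievable: F=2; V=5; P=2; W=6; E=1.

5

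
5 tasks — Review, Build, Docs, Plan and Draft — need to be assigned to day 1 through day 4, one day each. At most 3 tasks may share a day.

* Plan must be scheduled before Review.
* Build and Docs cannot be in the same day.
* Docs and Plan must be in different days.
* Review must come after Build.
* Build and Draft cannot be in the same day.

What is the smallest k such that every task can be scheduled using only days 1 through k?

The precedence chain requires at least 2 distinct days.
With at most 3 per day and 5 tasks, at least 2 days are needed.
2 works (last occupied day: day 2): for example Build -> day 1; Plan -> day 1; Review -> day 2; Draft -> day 2; Docs -> day 2.

2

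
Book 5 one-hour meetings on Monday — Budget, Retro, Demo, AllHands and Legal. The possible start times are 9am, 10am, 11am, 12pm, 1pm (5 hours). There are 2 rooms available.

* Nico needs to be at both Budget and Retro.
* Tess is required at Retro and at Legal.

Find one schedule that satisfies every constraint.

Demo=9am, Retro=10am, Budget=9am, AllHands=10am, Legal=11am

Checking: Retro(10am) != Legal(11am); Budget(9am) != Retro(10am); max 2 per hour (cap 2).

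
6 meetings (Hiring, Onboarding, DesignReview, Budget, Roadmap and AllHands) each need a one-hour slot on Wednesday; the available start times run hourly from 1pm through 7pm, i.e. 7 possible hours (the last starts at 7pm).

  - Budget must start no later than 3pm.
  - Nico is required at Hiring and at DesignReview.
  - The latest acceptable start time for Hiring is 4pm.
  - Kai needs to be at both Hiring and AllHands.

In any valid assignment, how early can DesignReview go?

DesignReview at 1pm is achievable: DesignReview=1pm; Roadmap=1pm; Budget=1pm; AllHands=1pm; Hiring=2pm; Onboarding=1pm.

1pm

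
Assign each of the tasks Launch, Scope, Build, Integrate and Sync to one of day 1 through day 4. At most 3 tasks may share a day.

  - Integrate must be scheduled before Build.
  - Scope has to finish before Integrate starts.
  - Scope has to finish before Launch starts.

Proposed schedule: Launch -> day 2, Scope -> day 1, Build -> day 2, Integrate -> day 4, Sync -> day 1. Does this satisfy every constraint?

No. Integrate must be scheduled before Build is not satisfied.

Scope has to finish before Integrate starts — holds.
At most 3 tasks may share a day — holds.
Scope has to finish before Launch starts — holds.
Integrate must be scheduled before Build — violated.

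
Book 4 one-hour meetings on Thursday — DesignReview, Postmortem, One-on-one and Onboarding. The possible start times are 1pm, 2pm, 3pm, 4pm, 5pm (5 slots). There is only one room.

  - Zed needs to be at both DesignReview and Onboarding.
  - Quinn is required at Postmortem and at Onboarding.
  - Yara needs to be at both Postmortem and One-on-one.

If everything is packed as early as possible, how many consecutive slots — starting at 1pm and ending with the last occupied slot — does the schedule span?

4

With at most 1 per slot and 4 meetings, at least 4 slots are needed.
4 works (last occupied slot: 4pm): for example One-on-one=3pm, DesignReview=1pm, Onboarding=4pm, Postmortem=2pm.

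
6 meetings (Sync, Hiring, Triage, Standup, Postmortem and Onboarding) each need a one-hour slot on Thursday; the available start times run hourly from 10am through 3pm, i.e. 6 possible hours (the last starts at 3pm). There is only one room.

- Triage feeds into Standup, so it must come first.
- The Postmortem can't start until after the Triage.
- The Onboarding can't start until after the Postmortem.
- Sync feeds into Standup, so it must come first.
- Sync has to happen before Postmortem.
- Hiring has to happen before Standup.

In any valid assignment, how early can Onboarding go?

Precedence pushes Onboarding to at least 12pm.
Onboarding at 1pm is achievable: Onboarding in 1pm; Sync in 10am; Triage in 11am; Postmortem in 12pm; Standup in 3pm; Hiring in 2pm.
Nothing earlier works — the capacity limit rule out every hour before 1pm.

1pm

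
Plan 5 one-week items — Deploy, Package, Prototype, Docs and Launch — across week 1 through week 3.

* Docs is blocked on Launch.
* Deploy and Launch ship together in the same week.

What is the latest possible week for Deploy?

Deploy must be in the same week as Launch, which can't be after week 2, so Deploy is at most week 2.
Deploy at week 2 is achievable: Launch=week 2, Docs=week 3, Prototype=week 1, Deploy=week 2, Package=week 1.

week 2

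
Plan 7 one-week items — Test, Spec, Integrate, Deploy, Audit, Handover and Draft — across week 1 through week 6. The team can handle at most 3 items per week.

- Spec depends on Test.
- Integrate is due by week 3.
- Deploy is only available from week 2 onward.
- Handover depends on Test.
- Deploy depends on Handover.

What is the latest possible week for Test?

week 4

Downstream work caps Test at week 4.
Test at week 4 is achievable: Draft in week 1; Integrate in week 1; Deploy in week 6; Test in week 4; Handover in week 5; Audit in week 1; Spec in week 5.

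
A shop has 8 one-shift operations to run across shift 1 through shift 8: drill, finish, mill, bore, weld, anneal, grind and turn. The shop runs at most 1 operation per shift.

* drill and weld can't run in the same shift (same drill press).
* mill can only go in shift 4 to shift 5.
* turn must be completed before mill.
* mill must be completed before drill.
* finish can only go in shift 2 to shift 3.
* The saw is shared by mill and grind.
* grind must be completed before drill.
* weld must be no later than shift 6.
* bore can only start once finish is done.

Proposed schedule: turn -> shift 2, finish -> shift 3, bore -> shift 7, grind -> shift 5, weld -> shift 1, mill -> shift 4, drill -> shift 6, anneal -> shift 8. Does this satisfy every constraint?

Yes, all constraints hold

turn must be completed before mill — holds.
finish can only go in shift 2 to shift 3 — holds.
mill can only go in shift 4 to shift 5 — holds.
The saw is shared by mill and grind — holds.
grind must be completed before drill — holds.
weld must be no later than shift 6 — holds.
bore can only start once finish is done — holds.
The shop runs at most 1 operation per shift — holds.
mill must be completed before drill — holds.
drill and weld can't run in the same shift (same drill press) — holds.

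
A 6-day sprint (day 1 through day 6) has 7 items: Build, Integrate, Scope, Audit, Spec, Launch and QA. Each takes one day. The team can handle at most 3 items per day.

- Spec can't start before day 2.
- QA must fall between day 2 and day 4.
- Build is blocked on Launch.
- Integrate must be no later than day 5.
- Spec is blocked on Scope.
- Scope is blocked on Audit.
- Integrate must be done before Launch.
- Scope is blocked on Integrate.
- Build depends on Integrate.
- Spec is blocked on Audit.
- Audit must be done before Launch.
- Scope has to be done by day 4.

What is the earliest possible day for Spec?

day 3

Spec is available from day 2; precedence pushes Spec to at least day 3.
Spec at day 3 is achievable: Scope in day 2; QA in day 2; Integrate in day 1; Audit in day 1; Launch in day 2; Spec in day 3; Build in day 3.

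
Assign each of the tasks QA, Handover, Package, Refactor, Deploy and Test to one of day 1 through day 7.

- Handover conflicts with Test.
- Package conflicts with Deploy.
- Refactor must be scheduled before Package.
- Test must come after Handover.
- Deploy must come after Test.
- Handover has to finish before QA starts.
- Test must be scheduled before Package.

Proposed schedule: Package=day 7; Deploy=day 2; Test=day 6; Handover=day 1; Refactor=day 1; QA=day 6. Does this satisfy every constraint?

Test must come after Handover — holds.
Test must be scheduled before Package — holds.
Package conflicts with Deploy — holds.
Refactor must be scheduled before Package — holds.
Handover has to finish before QA starts — holds.
Handover conflicts with Test — holds.
Deploy must come after Test — violated.

No — it violates: Deploy must come after Test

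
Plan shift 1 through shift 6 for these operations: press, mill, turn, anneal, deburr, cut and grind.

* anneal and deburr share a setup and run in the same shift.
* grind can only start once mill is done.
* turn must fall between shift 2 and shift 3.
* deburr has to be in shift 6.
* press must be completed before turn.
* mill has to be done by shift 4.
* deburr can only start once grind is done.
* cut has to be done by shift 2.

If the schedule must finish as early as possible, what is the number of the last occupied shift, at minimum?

The precedence chain requires at least 3 distinct shifts.
deburr can't be placed before shift 6, so the schedule must run through at least shift 6.
6 works (last occupied shift: shift 6): for example press=shift 1, cut=shift 1, mill=shift 1, turn=shift 2, anneal=shift 6, grind=shift 2, deburr=shift 6.

6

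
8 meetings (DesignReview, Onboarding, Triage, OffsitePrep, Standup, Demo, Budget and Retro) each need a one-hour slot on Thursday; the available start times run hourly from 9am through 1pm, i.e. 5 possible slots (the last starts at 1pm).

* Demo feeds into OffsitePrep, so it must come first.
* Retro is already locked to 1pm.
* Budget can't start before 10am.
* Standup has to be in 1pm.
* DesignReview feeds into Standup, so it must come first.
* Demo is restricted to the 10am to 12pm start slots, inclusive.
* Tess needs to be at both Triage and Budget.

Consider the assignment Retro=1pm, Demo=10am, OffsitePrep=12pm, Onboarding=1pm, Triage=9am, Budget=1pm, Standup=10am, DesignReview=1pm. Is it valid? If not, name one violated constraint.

Standup has to be in 1pm — violated.
Demo is restricted to the 10am to 12pm start slots, inclusive — holds.
Tess needs to be at both Triage and Budget — holds.
DesignReview feeds into Standup, so it must come first — violated.
Demo feeds into OffsitePrep, so it must come first — holds.
Retro is already locked to 1pm — holds.
Budget can't start before 10am — holds.

Invalid. DesignReview feeds into Standup, so it must come first.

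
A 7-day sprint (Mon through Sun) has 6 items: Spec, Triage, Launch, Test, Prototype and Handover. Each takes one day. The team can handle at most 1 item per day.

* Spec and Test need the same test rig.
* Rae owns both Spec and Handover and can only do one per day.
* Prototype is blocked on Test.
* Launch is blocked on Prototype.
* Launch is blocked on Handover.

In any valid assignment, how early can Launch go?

Thu

Precedence pushes Launch to at least Wed.
Launch at Thu is achievable: Launch -> Thu, Test -> Mon, Spec -> Fri, Prototype -> Tue, Handover -> Wed, Triage -> Sat.
Nothing earlier works — the conflict and capacity constraints rule out every day before Thu.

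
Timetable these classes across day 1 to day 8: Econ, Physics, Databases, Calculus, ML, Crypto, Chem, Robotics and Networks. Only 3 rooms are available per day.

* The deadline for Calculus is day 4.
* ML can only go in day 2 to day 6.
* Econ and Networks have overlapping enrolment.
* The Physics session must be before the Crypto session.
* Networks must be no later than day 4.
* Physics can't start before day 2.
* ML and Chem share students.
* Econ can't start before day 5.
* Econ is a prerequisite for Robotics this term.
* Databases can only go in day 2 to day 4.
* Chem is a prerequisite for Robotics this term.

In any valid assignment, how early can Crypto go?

Precedence pushes Crypto to at least day 3.
Crypto at day 3 is achievable: Econ -> day 5, Chem -> day 1, ML -> day 2, Networks -> day 1, Crypto -> day 3, Physics -> day 2, Databases -> day 2, Robotics -> day 6, Calculus -> day 1.

day 3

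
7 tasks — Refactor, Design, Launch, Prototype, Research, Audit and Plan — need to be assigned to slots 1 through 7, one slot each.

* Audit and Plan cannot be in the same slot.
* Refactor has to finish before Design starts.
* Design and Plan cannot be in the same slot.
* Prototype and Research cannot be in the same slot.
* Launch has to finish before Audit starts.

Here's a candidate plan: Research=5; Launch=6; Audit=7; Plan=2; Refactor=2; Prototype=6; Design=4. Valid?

Launch has to finish before Audit starts — holds.
Refactor has to finish before Design starts — holds.
Design and Plan cannot be in the same slot — holds.
Prototype and Research cannot be in the same slot — holds.
Audit and Plan cannot be in the same slot — holds.

Yes, all constraints hold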